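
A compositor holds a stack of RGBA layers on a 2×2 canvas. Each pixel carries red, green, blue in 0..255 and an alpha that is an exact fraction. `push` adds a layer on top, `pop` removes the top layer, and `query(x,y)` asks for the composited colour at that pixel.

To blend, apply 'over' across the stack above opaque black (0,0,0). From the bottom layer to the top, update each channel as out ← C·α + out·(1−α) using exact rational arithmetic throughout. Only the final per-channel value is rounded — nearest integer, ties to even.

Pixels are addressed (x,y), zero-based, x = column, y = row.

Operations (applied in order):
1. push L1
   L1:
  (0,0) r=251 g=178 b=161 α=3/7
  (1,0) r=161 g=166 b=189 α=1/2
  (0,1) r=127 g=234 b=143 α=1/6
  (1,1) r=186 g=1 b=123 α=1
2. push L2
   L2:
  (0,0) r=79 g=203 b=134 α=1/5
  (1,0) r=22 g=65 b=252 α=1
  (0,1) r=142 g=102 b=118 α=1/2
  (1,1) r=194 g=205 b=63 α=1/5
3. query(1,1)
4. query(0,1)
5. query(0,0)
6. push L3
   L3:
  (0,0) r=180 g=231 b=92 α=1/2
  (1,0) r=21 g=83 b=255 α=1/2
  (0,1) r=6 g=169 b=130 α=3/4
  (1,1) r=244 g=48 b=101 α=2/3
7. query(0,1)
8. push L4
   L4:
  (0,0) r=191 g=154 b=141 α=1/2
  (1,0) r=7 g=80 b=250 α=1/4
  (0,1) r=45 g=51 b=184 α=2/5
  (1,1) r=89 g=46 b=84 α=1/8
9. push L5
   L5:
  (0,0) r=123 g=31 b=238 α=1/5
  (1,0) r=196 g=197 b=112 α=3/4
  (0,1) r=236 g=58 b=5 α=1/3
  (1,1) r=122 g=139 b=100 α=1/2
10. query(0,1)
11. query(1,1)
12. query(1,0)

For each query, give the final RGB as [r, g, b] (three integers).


at x=1,y=1 over L1,L2:
after L1 α=1: [186, 1, 123]
after L2 α=1/5: [938/5, 209/5, 111]
= [188, 42, 111]

query (0,1) [L1,L2] — begin 0,0,0
after L1 α=1/6: [127/6, 39, 143/6]
after L2 α=1/2: [979/12, 141/2, 851/12]
= [82, 70, 71]

(0,0) stack=L1,L2; from [0,0,0]:
after L1 α=3/7: [753/7, 534/7, 69]
after L2 α=1/5: [713/7, 3557/35, 82]
rounded: [102, 102, 82]

query (0,1) [L1,L2,L3] — begin 0,0,0
after L1 α=1/6: [127/6, 39, 143/6]
after L2 α=1/2: [979/12, 141/2, 851/12]
after L3 α=3/4: [1195/48, 1155/8, 5531/48]
rounded: [25, 144, 115]

(0,1) stack=L1,L2,L3,L4,L5; from [0,0,0]:
L1 α=1/6: [127/6, 39, 143/6]
L2 α=1/2: [979/12, 141/2, 851/12]
L3 α=3/4: [1195/48, 1155/8, 5531/48]
L4 α=2/5: [527/16, 4281/40, 11419/80]
L5 α=1/3: [805/8, 5441/60, 3873/40]
= [101, 91, 97]

(1,1) stack=L1,L2,L3,L4,L5; from [0,0,0]:
L1 α=1: [186, 1, 123]
L2 α=1/5: [938/5, 209/5, 111]
L3 α=2/3: [1126/5, 689/15, 313/3]
L4 α=1/8: [8327/40, 5513/120, 2443/24]
L5 α=1/2: [13207/80, 22193/240, 4843/48]
= [165, 92, 101]

query (1,0) [L1,L2,L3,L4,L5] — begin 0,0,0
after L1 α=1/2: [161/2, 83, 189/2]
after L2 α=1: [22, 65, 252]
after L3 α=1/2: [43/2, 74, 507/2]
after L4 α=1/4: [143/8, 151/2, 2021/8]
after L5 α=3/4: [4847/32, 1333/8, 4709/32]
= [151, 167, 147]


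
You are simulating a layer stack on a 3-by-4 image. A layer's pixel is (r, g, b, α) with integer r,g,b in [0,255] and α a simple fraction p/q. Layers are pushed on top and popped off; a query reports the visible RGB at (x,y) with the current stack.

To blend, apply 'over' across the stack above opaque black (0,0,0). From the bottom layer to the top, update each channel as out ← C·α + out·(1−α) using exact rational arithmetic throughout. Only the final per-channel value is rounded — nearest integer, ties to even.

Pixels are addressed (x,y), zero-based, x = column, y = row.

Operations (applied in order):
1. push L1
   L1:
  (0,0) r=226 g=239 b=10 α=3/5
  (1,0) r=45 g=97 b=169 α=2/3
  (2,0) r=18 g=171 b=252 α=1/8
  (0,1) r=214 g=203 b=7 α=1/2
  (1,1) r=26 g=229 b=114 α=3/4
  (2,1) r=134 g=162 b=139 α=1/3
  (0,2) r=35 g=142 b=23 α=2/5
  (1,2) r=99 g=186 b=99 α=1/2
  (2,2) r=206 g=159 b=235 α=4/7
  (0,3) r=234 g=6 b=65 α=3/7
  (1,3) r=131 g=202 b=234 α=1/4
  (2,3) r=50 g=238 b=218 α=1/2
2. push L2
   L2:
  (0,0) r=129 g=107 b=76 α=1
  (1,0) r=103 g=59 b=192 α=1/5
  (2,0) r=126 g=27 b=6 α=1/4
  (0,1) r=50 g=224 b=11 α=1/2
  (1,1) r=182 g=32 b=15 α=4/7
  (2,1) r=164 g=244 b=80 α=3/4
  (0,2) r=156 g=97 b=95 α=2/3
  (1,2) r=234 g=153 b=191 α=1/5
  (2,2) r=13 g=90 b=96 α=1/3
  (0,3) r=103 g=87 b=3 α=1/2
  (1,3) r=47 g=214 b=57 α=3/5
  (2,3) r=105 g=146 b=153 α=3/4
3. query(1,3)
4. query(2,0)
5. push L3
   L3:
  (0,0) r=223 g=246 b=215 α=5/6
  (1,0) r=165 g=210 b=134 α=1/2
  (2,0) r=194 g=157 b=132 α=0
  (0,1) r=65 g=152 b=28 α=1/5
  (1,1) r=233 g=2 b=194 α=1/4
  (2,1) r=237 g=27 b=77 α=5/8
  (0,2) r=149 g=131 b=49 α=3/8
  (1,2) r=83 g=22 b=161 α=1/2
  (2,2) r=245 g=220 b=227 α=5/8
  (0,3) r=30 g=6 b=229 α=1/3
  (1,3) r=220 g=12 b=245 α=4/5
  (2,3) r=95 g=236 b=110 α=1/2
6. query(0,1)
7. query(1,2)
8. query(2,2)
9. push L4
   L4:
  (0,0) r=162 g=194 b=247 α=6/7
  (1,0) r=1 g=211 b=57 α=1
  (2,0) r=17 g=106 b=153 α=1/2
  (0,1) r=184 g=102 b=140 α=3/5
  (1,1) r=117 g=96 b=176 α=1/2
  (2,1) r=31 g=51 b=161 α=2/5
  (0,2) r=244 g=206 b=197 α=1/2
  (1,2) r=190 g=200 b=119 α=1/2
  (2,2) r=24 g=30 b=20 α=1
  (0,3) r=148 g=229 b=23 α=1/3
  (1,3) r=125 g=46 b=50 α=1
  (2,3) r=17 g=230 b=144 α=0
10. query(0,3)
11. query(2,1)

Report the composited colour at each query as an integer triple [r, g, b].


query (1,3) [L1,L2] — begin 0,0,0
L1 α=1/4: [131/4, 101/2, 117/2]
L2 α=3/5: [413/10, 743/5, 288/5]
→ [41, 149, 58]

at x=2,y=0 over L1,L2:
L1 α=1/8: [9/4, 171/8, 63/2]
L2 α=1/4: [531/16, 729/32, 201/8]
rounded: [33, 23, 25]

at x=0,y=1 over L1,L2,L3:
L1 α=1/2: [107, 203/2, 7/2]
L2 α=1/2: [157/2, 651/4, 29/4]
L3 α=1/5: [379/5, 803/5, 57/5]
rounded: [76, 161, 11]

query (1,2) [L1,L2,L3] — begin 0,0,0
+L1 (α=1/2) → [99/2, 93, 99/2]
+L2 (α=1/5) → [432/5, 105, 389/5]
+L3 (α=1/2) → [847/10, 127/2, 597/5]
rounded: [85, 64, 119]

at x=2,y=2 over L1,L2,L3:
after L1 α=4/7: [824/7, 636/7, 940/7]
after L2 α=1/3: [1739/21, 634/7, 2552/21]
after L3 α=5/8: [5157/28, 4801/28, 10497/56]
→ [184, 171, 187]

query (0,3) [L1,L2,L3,L4] — begin 0,0,0
after L1 α=3/7: [702/7, 18/7, 195/7]
after L2 α=1/2: [1423/14, 627/14, 108/7]
after L3 α=1/3: [1633/21, 223/7, 1819/21]
after L4 α=1/3: [6374/63, 683/7, 4121/63]
= [101, 98, 65]

(2,1) stack=L1,L2,L3,L4; from [0,0,0]:
+L1 (α=1/3) → [134/3, 54, 139/3]
+L2 (α=3/4) → [805/6, 393/2, 859/12]
+L3 (α=5/8) → [3175/16, 1449/16, 2399/32]
+L4 (α=2/5) → [10517/80, 5979/80, 17501/160]
rounded: [131, 75, 109]


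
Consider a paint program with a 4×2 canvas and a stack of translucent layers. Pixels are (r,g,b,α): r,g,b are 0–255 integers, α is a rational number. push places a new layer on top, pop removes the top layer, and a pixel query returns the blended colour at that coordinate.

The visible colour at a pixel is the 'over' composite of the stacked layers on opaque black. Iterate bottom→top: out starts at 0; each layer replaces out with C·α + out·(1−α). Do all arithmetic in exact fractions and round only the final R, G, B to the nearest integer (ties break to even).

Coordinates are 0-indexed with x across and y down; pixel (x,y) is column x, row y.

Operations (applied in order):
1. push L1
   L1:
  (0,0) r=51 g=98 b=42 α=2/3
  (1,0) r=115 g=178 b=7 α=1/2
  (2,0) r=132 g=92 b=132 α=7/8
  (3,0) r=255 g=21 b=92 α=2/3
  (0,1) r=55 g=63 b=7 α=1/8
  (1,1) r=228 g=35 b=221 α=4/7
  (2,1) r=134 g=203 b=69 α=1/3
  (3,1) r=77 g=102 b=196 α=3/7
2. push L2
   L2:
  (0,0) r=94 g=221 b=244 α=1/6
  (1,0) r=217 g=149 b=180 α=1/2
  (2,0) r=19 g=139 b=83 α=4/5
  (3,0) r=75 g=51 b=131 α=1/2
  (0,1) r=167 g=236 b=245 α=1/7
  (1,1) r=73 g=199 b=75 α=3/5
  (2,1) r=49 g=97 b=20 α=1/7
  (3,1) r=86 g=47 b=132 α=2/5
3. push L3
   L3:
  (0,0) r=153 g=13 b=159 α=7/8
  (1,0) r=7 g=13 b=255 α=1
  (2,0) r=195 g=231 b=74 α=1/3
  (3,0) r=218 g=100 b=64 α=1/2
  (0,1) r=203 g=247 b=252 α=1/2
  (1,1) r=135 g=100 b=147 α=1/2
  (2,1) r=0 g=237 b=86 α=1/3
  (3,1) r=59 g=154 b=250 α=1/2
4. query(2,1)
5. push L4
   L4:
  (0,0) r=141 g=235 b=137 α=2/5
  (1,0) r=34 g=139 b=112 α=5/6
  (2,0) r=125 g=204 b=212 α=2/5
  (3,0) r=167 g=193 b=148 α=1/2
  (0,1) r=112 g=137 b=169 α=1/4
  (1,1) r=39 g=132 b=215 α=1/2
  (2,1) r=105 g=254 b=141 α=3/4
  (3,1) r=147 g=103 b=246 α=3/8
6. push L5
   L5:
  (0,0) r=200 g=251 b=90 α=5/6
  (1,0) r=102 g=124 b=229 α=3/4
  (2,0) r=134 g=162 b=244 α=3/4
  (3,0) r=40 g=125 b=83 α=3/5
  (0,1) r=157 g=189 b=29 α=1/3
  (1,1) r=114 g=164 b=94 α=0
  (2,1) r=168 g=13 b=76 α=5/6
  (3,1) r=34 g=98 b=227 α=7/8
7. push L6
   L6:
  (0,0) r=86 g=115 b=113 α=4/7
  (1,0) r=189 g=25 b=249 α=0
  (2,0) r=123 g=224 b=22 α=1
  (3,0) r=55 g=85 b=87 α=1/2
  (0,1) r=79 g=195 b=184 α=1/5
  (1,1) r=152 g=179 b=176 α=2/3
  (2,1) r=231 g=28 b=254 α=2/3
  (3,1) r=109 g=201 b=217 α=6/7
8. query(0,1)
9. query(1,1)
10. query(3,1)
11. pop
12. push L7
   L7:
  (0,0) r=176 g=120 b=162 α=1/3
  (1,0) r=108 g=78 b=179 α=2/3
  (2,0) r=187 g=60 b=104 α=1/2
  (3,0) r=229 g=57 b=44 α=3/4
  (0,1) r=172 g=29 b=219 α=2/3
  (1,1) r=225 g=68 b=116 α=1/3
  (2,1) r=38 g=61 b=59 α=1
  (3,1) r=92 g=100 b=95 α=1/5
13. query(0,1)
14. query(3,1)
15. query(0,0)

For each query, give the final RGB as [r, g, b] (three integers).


query (2,1) [L1,L2,L3] — begin 0,0,0
after L1 α=1/3: [134/3, 203/3, 23]
after L2 α=1/7: [317/7, 503/7, 158/7]
after L3 α=1/3: [634/21, 2665/21, 306/7]
→ [30, 127, 44]

query (0,1) [L1,L2,L3,L4,L5,L6] — begin 0,0,0
after L1 α=1/8: [55/8, 63/8, 7/8]
after L2 α=1/7: [119/4, 1133/28, 143/4]
after L3 α=1/2: [931/8, 8049/56, 1151/8]
after L4 α=1/4: [3689/32, 31819/224, 4805/32]
after L5 α=1/3: [2067/16, 52987/336, 5269/48]
after L6 α=1/5: [2383/20, 69367/420, 7477/60]
= [119, 165, 125]

at x=1,y=1 over L1,L2,L3,L4,L5,L6:
after L1 α=4/7: [912/7, 20, 884/7]
after L2 α=3/5: [3357/35, 637/5, 3343/35]
after L3 α=1/2: [4041/35, 1137/10, 4244/35]
after L4 α=1/2: [2703/35, 2457/20, 11769/70]
after L5 α=0: [2703/35, 2457/20, 11769/70]
after L6 α=2/3: [13343/105, 9617/60, 36409/210]
= [127, 160, 173]

at x=3,y=1 over L1,L2,L3,L4,L5,L6:
L1 α=3/7: [33, 306/7, 84]
L2 α=2/5: [271/5, 1576/35, 516/5]
L3 α=1/2: [283/5, 3483/35, 883/5]
L4 α=3/8: [181/2, 2823/28, 1621/8]
L5 α=7/8: [657/16, 22031/224, 14333/64]
L6 α=6/7: [11121/112, 292175/1568, 97661/448]
= [99, 186, 218]

(0,1) stack=L1,L2,L3,L4,L5,L7; from [0,0,0]:
L1 α=1/8: [55/8, 63/8, 7/8]
L2 α=1/7: [119/4, 1133/28, 143/4]
L3 α=1/2: [931/8, 8049/56, 1151/8]
L4 α=1/4: [3689/32, 31819/224, 4805/32]
L5 α=1/3: [2067/16, 52987/336, 5269/48]
L7 α=2/3: [7571/48, 72475/1008, 26293/144]
rounded: [158, 72, 183]

(3,1) stack=L1,L2,L3,L4,L5,L7; from [0,0,0]:
after L1 α=3/7: [33, 306/7, 84]
after L2 α=2/5: [271/5, 1576/35, 516/5]
after L3 α=1/2: [283/5, 3483/35, 883/5]
after L4 α=3/8: [181/2, 2823/28, 1621/8]
after L5 α=7/8: [657/16, 22031/224, 14333/64]
after L7 α=1/5: [205/4, 27631/280, 15853/80]
→ [51, 99, 198]

(0,0) stack=L1,L2,L3,L4,L5,L7; from [0,0,0]:
L1 α=2/3: [34, 196/3, 28]
L2 α=1/6: [44, 1643/18, 64]
L3 α=7/8: [1115/8, 3281/144, 1177/8]
L4 α=2/5: [5601/40, 25841/240, 5723/40]
L5 α=5/6: [45601/240, 327041/1440, 23723/240]
L7 α=1/3: [66721/360, 413441/2160, 43163/360]
= [185, 191, 120]


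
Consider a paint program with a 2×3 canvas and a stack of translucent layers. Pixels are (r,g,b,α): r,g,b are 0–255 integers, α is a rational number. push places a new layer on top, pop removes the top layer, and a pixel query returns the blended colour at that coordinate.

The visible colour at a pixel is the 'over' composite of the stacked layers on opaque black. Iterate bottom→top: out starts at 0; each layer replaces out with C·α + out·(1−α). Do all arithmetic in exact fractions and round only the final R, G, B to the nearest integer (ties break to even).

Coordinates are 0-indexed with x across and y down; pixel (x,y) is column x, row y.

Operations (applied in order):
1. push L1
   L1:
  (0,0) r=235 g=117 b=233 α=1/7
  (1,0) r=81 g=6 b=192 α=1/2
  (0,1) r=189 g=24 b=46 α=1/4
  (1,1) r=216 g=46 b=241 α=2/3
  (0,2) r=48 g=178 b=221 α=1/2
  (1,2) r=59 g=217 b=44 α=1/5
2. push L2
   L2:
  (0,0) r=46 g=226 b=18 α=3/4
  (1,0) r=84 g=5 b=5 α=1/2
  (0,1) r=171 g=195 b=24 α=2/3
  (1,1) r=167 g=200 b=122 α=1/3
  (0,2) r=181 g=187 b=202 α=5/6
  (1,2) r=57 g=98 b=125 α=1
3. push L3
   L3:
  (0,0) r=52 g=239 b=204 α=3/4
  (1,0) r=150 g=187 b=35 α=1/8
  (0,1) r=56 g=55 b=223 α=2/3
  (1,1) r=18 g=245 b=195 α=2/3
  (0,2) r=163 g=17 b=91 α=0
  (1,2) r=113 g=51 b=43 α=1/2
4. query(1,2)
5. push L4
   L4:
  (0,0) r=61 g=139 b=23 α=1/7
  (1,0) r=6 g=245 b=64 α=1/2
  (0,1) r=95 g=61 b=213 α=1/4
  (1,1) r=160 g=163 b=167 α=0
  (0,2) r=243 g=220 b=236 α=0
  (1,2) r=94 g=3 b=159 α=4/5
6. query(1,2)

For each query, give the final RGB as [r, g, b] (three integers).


at x=1,y=2 over L1,L2,L3:
after L1 α=1/5: [59/5, 217/5, 44/5]
after L2 α=1: [57, 98, 125]
after L3 α=1/2: [85, 149/2, 84]
= [85, 74, 84]

query (1,2) [L1,L2,L3,L4] — begin 0,0,0
after L1 α=1/5: [59/5, 217/5, 44/5]
after L2 α=1: [57, 98, 125]
after L3 α=1/2: [85, 149/2, 84]
after L4 α=4/5: [461/5, 173/10, 144]
rounded: [92, 17, 144]


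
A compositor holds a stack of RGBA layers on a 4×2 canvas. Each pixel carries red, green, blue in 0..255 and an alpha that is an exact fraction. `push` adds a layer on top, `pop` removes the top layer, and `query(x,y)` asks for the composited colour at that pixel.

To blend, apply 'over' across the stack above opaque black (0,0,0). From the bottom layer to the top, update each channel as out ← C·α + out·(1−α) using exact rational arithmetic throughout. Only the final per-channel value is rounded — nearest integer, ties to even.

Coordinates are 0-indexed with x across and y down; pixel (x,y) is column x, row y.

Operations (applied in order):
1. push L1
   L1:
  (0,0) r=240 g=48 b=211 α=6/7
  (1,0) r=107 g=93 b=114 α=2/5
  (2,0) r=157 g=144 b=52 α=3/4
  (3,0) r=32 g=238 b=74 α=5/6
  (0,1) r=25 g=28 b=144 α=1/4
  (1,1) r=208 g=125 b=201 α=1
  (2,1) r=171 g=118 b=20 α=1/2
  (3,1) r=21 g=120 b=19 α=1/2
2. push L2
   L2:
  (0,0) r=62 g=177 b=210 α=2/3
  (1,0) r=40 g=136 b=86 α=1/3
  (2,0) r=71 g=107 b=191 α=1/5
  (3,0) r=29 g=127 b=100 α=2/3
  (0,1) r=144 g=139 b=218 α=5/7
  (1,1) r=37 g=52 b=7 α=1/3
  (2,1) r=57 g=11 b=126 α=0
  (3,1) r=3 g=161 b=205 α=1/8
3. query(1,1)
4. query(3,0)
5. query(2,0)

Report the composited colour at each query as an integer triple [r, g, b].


query (1,1) [L1,L2] — begin 0,0,0
after L1 α=1: [208, 125, 201]
after L2 α=1/3: [151, 302/3, 409/3]
= [151, 101, 136]

at x=3,y=0 over L1,L2:
L1 α=5/6: [80/3, 595/3, 185/3]
L2 α=2/3: [254/9, 1357/9, 785/9]
= [28, 151, 87]

at x=2,y=0 over L1,L2:
L1 α=3/4: [471/4, 108, 39]
L2 α=1/5: [542/5, 539/5, 347/5]
→ [108, 108, 69]


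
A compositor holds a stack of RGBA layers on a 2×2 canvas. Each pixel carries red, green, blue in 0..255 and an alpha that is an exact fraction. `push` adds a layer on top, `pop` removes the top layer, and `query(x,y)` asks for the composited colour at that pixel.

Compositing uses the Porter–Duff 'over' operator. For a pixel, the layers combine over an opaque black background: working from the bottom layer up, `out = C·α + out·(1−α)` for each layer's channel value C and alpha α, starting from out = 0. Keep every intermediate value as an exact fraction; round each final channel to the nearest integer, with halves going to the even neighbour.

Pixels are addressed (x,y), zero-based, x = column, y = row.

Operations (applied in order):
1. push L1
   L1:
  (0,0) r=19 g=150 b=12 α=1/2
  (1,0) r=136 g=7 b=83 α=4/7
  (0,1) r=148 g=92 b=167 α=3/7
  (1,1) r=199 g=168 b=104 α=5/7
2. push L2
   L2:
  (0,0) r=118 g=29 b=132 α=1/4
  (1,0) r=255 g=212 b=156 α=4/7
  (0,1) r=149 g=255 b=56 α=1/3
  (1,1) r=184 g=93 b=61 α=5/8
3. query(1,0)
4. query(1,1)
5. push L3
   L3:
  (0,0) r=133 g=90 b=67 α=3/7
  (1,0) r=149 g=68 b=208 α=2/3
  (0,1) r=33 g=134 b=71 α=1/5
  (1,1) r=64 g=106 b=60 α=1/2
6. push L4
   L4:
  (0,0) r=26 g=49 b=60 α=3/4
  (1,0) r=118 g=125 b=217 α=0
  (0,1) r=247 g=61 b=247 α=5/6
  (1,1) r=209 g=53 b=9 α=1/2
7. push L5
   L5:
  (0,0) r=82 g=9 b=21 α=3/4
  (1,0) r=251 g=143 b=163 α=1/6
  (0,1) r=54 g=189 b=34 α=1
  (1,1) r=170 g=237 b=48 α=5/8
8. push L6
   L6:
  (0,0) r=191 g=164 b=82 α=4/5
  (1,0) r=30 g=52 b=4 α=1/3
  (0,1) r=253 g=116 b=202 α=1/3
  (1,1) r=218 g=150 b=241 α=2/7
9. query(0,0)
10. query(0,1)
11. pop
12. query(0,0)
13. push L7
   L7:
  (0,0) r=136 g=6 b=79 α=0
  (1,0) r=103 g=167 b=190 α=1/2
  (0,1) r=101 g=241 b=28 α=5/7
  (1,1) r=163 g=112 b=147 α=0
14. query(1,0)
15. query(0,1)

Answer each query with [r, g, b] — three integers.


(1,0) stack=L1,L2; from [0,0,0]:
+L1 (α=4/7) → [544/7, 4, 332/7]
+L2 (α=4/7) → [8772/49, 860/7, 5364/49]
= [179, 123, 109]

at x=1,y=1 over L1,L2:
+L1 (α=5/7) → [995/7, 120, 520/7]
+L2 (α=5/8) → [9425/56, 825/8, 3695/56]
→ [168, 103, 66]

query (0,0) [L1,L2,L3,L4,L5,L6] — begin 0,0,0
+L1 (α=1/2) → [19/2, 75, 6]
+L2 (α=1/4) → [293/8, 127/2, 75/2]
+L3 (α=3/7) → [1091/14, 524/7, 351/7]
+L4 (α=3/4) → [2183/56, 1553/28, 1611/28]
+L5 (α=3/4) → [15959/224, 2309/112, 3375/112]
+L6 (α=4/5) → [37419/224, 75781/560, 40111/560]
= [167, 135, 72]

at x=0,y=1 over L1,L2,L3,L4,L5,L6:
L1 α=3/7: [444/7, 276/7, 501/7]
L2 α=1/3: [1931/21, 779/7, 1394/21]
L3 α=1/5: [8417/105, 4054/35, 7067/105]
L4 α=5/6: [69046/315, 14729/210, 68371/315]
L5 α=1: [54, 189, 34]
L6 α=1/3: [361/3, 494/3, 90]
rounded: [120, 165, 90]

at x=0,y=0 over L1,L2,L3,L4,L5:
+L1 (α=1/2) → [19/2, 75, 6]
+L2 (α=1/4) → [293/8, 127/2, 75/2]
+L3 (α=3/7) → [1091/14, 524/7, 351/7]
+L4 (α=3/4) → [2183/56, 1553/28, 1611/28]
+L5 (α=3/4) → [15959/224, 2309/112, 3375/112]
= [71, 21, 30]

query (1,0) [L1,L2,L3,L4,L5,L7] — begin 0,0,0
L1 α=4/7: [544/7, 4, 332/7]
L2 α=4/7: [8772/49, 860/7, 5364/49]
L3 α=2/3: [23374/147, 604/7, 25748/147]
L4 α=0: [23374/147, 604/7, 25748/147]
L5 α=1/6: [153767/882, 4021/42, 152701/882]
L7 α=1/2: [244613/1764, 11035/84, 320281/1764]
= [139, 131, 182]

(0,1) stack=L1,L2,L3,L4,L5,L7; from [0,0,0]:
after L1 α=3/7: [444/7, 276/7, 501/7]
after L2 α=1/3: [1931/21, 779/7, 1394/21]
after L3 α=1/5: [8417/105, 4054/35, 7067/105]
after L4 α=5/6: [69046/315, 14729/210, 68371/315]
after L5 α=1: [54, 189, 34]
after L7 α=5/7: [613/7, 1583/7, 208/7]
→ [88, 226, 30]


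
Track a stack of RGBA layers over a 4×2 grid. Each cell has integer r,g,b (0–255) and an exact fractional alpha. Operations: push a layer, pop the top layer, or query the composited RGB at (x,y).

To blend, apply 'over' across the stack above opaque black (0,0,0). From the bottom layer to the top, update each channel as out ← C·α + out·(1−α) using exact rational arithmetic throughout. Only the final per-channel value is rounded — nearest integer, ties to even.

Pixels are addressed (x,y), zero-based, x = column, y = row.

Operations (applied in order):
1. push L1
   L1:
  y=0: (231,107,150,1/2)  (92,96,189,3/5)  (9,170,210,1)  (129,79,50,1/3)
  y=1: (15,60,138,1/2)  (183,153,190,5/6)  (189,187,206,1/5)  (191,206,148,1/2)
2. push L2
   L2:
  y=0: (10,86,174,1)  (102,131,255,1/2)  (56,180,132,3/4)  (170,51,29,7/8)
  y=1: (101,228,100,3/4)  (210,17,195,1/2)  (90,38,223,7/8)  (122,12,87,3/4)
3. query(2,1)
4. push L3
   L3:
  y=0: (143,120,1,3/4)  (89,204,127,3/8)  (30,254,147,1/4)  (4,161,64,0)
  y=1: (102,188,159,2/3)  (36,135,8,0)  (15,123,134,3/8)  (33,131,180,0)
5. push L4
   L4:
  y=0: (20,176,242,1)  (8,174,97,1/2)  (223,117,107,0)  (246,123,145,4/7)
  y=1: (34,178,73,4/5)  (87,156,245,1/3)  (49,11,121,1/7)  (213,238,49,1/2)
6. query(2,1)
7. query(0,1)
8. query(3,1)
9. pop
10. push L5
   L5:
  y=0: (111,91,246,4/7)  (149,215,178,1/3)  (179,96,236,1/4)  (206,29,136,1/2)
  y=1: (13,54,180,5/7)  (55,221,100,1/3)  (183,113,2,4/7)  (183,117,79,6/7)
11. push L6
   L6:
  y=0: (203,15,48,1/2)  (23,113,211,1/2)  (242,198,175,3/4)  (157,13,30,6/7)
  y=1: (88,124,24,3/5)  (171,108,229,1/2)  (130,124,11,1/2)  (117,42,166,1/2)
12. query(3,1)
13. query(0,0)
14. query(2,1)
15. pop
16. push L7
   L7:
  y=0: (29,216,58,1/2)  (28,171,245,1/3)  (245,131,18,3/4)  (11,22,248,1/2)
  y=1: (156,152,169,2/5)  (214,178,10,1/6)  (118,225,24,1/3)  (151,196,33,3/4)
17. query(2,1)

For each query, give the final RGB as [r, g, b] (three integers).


(2,1) stack=L1,L2; from [0,0,0]:
+L1 (α=1/5) → [189/5, 187/5, 206/5]
+L2 (α=7/8) → [3339/40, 1517/40, 8011/40]
rounded: [83, 38, 200]

at x=2,y=1 over L1,L2,L3,L4:
+L1 (α=1/5) → [189/5, 187/5, 206/5]
+L2 (α=7/8) → [3339/40, 1517/40, 8011/40]
+L3 (α=3/8) → [3699/64, 4469/64, 11227/64]
+L4 (α=1/7) → [12665/224, 13759/224, 37553/224]
→ [57, 61, 168]

query (0,1) [L1,L2,L3,L4] — begin 0,0,0
L1 α=1/2: [15/2, 30, 69]
L2 α=3/4: [621/8, 357/2, 369/4]
L3 α=2/3: [751/8, 1109/6, 547/4]
L4 α=4/5: [1839/40, 5381/30, 343/4]
rounded: [46, 179, 86]

(3,1) stack=L1,L2,L3,L4; from [0,0,0]:
after L1 α=1/2: [191/2, 103, 74]
after L2 α=3/4: [923/8, 139/4, 335/4]
after L3 α=0: [923/8, 139/4, 335/4]
after L4 α=1/2: [2627/16, 1091/8, 531/8]
rounded: [164, 136, 66]

query (3,1) [L1,L2,L3,L5,L6] — begin 0,0,0
after L1 α=1/2: [191/2, 103, 74]
after L2 α=3/4: [923/8, 139/4, 335/4]
after L3 α=0: [923/8, 139/4, 335/4]
after L5 α=6/7: [9707/56, 421/4, 2231/28]
after L6 α=1/2: [16259/112, 589/8, 6879/56]
→ [145, 74, 123]

query (0,0) [L1,L2,L3,L5,L6] — begin 0,0,0
after L1 α=1/2: [231/2, 107/2, 75]
after L2 α=1: [10, 86, 174]
after L3 α=3/4: [439/4, 223/2, 177/4]
after L5 α=4/7: [3093/28, 1397/14, 4467/28]
after L6 α=1/2: [8777/56, 1607/28, 5811/56]
= [157, 57, 104]

(2,1) stack=L1,L2,L3,L5,L6; from [0,0,0]:
+L1 (α=1/5) → [189/5, 187/5, 206/5]
+L2 (α=7/8) → [3339/40, 1517/40, 8011/40]
+L3 (α=3/8) → [3699/64, 4469/64, 11227/64]
+L5 (α=4/7) → [57945/448, 42335/448, 34193/448]
+L6 (α=1/2) → [116185/896, 97887/896, 39121/896]
→ [130, 109, 44]

query (2,1) [L1,L2,L3,L5,L7] — begin 0,0,0
L1 α=1/5: [189/5, 187/5, 206/5]
L2 α=7/8: [3339/40, 1517/40, 8011/40]
L3 α=3/8: [3699/64, 4469/64, 11227/64]
L5 α=4/7: [57945/448, 42335/448, 34193/448]
L7 α=1/3: [84377/672, 92735/672, 39569/672]
→ [126, 138, 59]


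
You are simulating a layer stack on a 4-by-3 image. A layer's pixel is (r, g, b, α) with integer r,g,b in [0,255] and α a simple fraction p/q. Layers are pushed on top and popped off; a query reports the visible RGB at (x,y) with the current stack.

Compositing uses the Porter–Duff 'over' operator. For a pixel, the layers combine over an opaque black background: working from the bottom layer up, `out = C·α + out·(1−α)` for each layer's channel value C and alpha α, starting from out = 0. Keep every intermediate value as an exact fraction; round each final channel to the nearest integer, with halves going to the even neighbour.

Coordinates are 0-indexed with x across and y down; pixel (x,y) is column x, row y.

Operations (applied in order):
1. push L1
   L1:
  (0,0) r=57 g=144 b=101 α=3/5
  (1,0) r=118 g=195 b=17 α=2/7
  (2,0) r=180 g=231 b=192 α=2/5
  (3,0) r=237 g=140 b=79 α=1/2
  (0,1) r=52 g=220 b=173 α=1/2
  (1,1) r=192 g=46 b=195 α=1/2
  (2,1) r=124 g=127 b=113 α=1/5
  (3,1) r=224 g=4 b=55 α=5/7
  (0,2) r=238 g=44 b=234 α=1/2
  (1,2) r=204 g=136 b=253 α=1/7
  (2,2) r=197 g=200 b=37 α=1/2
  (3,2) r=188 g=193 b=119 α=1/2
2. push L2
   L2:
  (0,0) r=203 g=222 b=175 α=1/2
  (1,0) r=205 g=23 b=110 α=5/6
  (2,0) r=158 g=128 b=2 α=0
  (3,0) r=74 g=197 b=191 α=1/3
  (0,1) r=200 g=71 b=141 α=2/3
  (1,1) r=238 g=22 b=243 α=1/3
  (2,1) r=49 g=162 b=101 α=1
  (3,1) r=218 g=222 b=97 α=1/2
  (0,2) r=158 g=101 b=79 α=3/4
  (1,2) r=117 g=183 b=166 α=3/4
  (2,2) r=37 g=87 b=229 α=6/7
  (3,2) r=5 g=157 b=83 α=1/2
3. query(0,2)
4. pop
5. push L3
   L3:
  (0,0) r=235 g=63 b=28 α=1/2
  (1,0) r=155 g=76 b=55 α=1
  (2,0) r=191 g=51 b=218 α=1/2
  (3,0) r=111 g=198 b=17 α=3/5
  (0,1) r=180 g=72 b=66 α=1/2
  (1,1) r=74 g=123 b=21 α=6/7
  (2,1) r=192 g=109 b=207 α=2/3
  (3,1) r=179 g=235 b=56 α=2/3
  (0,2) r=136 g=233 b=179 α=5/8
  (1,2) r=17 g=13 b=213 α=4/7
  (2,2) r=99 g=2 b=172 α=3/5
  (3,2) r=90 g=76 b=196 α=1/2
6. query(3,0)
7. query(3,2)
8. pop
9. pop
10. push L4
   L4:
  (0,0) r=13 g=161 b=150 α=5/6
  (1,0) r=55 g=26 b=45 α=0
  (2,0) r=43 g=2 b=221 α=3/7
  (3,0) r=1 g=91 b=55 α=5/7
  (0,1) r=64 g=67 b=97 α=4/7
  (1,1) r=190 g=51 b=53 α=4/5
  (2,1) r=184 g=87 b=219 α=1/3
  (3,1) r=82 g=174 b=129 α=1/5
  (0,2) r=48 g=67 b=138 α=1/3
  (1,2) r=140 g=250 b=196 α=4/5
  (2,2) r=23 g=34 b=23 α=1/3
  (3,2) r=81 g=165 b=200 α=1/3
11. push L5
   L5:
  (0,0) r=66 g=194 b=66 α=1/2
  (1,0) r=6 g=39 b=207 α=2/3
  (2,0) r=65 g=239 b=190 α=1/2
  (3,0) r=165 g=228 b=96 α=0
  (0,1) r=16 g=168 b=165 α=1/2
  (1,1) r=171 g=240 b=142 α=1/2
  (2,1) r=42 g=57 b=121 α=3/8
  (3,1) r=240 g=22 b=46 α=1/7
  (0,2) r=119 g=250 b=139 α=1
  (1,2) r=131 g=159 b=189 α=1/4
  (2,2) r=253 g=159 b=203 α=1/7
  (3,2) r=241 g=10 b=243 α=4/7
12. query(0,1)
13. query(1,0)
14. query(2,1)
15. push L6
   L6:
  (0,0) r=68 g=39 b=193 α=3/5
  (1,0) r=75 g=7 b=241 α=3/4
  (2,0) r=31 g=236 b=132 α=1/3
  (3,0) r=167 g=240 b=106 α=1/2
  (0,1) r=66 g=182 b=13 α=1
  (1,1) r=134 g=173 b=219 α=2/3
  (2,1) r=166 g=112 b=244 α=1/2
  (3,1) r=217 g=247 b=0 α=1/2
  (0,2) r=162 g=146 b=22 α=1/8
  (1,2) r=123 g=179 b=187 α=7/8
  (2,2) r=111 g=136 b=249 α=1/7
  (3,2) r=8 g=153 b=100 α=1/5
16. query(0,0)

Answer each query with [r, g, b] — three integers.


at x=0,y=2 over L1,L2:
after L1 α=1/2: [119, 22, 117]
after L2 α=3/4: [593/4, 325/4, 177/2]
→ [148, 81, 88]

(3,0) stack=L1,L3; from [0,0,0]:
L1 α=1/2: [237/2, 70, 79/2]
L3 α=3/5: [114, 734/5, 26]
→ [114, 147, 26]

at x=3,y=2 over L1,L3:
+L1 (α=1/2) → [94, 193/2, 119/2]
+L3 (α=1/2) → [92, 345/4, 511/4]
= [92, 86, 128]

at x=0,y=1 over L4,L5:
after L4 α=4/7: [256/7, 268/7, 388/7]
after L5 α=1/2: [184/7, 722/7, 1543/14]
= [26, 103, 110]

query (1,0) [L4,L5] — begin 0,0,0
+L4 (α=0) → [0, 0, 0]
+L5 (α=2/3) → [4, 26, 138]
rounded: [4, 26, 138]

(2,1) stack=L4,L5; from [0,0,0]:
after L4 α=1/3: [184/3, 29, 73]
after L5 α=3/8: [649/12, 79/2, 91]
→ [54, 40, 91]

at x=0,y=0 over L4,L5,L6:
after L4 α=5/6: [65/6, 805/6, 125]
after L5 α=1/2: [461/12, 1969/12, 191/2]
after L6 α=3/5: [337/6, 2671/30, 154]
→ [56, 89, 154]


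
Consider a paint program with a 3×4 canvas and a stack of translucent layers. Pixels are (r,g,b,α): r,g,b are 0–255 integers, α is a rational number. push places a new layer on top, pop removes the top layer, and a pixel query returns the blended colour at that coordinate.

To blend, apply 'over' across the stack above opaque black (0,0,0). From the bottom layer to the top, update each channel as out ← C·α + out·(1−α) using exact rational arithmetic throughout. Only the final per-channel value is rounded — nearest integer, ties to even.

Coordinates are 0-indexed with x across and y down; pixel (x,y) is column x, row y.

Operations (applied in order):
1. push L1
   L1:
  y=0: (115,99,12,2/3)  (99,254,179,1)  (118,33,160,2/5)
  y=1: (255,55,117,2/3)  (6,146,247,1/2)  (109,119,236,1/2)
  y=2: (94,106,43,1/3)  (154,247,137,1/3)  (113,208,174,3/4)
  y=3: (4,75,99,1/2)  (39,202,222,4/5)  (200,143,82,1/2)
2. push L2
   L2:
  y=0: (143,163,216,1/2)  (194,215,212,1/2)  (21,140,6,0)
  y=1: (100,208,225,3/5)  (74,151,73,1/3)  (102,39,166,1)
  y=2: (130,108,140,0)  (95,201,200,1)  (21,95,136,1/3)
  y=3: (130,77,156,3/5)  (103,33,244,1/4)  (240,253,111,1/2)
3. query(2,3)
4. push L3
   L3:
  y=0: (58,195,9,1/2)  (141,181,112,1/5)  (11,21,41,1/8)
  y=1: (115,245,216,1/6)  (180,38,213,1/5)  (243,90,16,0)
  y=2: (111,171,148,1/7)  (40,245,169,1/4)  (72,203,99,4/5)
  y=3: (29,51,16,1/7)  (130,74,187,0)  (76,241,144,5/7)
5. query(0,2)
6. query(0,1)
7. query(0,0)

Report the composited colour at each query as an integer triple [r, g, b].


(2,3) stack=L1,L2; from [0,0,0]:
L1 α=1/2: [100, 143/2, 41]
L2 α=1/2: [170, 649/4, 76]
rounded: [170, 162, 76]

query (0,2) [L1,L2,L3] — begin 0,0,0
L1 α=1/3: [94/3, 106/3, 43/3]
L2 α=0: [94/3, 106/3, 43/3]
L3 α=1/7: [299/7, 383/7, 234/7]
rounded: [43, 55, 33]

(0,1) stack=L1,L2,L3; from [0,0,0]:
L1 α=2/3: [170, 110/3, 78]
L2 α=3/5: [128, 2092/15, 831/5]
L3 α=1/6: [755/6, 2827/18, 349/2]
→ [126, 157, 174]

(0,0) stack=L1,L2,L3; from [0,0,0]:
after L1 α=2/3: [230/3, 66, 8]
after L2 α=1/2: [659/6, 229/2, 112]
after L3 α=1/2: [1007/12, 619/4, 121/2]
rounded: [84, 155, 60]


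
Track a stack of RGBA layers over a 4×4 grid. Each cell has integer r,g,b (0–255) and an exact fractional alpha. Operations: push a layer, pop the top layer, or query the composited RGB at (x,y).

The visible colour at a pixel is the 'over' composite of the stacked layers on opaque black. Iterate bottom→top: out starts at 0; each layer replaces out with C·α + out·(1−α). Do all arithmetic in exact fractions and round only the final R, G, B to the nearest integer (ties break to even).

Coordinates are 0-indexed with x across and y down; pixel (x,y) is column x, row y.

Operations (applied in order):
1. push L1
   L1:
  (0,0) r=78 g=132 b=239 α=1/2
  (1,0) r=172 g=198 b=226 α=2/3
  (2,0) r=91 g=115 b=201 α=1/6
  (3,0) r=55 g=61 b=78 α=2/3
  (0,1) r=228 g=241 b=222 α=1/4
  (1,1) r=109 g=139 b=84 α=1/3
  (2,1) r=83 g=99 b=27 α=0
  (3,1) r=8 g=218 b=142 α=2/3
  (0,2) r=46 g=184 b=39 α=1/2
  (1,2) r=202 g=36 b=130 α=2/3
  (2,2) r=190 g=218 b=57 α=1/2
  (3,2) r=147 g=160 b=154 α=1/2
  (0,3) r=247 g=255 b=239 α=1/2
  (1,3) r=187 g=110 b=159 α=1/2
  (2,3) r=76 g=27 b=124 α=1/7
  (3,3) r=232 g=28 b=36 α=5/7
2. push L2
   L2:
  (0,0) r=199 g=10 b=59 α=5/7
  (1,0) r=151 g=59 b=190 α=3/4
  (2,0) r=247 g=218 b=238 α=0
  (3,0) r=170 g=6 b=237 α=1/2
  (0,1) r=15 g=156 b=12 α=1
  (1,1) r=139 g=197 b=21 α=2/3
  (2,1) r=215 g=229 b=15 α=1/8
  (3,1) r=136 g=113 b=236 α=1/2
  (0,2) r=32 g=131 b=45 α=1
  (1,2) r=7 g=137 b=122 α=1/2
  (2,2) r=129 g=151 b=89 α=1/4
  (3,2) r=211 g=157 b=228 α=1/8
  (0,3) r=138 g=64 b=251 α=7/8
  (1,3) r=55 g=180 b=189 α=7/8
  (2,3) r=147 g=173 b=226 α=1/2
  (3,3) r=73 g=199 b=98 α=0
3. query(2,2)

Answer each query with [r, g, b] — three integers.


at x=2,y=2 over L1,L2:
+L1 (α=1/2) → [95, 109, 57/2]
+L2 (α=1/4) → [207/2, 239/2, 349/8]
→ [104, 120, 44]


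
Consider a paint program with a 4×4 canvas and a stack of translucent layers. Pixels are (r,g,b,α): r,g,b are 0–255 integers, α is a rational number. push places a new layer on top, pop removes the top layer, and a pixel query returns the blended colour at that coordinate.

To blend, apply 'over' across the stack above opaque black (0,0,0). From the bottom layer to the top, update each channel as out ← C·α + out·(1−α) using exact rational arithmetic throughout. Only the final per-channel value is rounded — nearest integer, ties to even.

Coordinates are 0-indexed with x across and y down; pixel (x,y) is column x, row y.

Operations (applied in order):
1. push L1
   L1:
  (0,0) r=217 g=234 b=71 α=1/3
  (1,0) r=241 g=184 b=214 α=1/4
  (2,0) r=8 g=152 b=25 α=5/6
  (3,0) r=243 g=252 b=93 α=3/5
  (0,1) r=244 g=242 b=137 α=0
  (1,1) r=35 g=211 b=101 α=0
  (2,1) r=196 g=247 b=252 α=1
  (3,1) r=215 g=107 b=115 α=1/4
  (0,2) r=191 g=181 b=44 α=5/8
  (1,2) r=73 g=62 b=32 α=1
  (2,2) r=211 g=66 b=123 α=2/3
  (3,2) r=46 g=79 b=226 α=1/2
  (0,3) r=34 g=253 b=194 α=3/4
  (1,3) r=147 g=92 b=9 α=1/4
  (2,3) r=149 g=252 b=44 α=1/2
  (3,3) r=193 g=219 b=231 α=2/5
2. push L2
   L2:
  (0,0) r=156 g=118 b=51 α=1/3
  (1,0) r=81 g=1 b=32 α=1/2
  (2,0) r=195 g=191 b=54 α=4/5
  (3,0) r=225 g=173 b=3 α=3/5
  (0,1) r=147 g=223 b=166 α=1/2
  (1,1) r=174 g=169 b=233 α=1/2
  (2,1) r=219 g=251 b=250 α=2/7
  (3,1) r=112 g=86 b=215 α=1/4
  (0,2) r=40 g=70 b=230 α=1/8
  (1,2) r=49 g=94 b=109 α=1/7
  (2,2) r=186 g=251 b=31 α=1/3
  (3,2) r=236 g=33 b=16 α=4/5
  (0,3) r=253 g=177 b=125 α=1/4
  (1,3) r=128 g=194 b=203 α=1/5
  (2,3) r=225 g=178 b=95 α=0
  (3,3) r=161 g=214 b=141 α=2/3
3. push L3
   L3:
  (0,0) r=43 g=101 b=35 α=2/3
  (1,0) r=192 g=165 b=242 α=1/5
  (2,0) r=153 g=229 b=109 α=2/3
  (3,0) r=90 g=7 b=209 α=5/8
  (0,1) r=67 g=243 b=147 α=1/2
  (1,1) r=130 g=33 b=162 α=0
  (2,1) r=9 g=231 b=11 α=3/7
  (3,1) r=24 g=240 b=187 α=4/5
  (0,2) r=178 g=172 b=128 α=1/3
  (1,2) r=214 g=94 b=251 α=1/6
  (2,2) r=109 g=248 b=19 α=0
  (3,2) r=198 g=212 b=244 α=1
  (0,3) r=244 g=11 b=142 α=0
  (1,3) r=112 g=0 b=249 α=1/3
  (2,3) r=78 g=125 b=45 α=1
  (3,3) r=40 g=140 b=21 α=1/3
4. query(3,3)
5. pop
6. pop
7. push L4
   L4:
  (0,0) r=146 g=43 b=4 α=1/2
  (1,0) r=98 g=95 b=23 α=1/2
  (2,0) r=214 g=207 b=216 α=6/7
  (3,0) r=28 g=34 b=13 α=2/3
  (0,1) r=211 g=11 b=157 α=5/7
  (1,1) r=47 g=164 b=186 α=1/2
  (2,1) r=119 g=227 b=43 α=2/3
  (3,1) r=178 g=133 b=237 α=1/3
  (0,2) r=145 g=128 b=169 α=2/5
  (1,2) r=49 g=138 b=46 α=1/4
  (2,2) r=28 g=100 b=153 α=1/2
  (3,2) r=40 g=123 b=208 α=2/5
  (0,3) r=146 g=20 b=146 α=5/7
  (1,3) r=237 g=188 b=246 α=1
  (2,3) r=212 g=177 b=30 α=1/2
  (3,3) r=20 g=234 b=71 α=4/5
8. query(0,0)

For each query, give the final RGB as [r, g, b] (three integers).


at x=3,y=3 over L1,L2,L3:
after L1 α=2/5: [386/5, 438/5, 462/5]
after L2 α=2/3: [1996/15, 2578/15, 624/5]
after L3 α=1/3: [4592/45, 7256/45, 451/5]
rounded: [102, 161, 90]

query (0,0) [L1,L4] — begin 0,0,0
after L1 α=1/3: [217/3, 78, 71/3]
after L4 α=1/2: [655/6, 121/2, 83/6]
rounded: [109, 60, 14]


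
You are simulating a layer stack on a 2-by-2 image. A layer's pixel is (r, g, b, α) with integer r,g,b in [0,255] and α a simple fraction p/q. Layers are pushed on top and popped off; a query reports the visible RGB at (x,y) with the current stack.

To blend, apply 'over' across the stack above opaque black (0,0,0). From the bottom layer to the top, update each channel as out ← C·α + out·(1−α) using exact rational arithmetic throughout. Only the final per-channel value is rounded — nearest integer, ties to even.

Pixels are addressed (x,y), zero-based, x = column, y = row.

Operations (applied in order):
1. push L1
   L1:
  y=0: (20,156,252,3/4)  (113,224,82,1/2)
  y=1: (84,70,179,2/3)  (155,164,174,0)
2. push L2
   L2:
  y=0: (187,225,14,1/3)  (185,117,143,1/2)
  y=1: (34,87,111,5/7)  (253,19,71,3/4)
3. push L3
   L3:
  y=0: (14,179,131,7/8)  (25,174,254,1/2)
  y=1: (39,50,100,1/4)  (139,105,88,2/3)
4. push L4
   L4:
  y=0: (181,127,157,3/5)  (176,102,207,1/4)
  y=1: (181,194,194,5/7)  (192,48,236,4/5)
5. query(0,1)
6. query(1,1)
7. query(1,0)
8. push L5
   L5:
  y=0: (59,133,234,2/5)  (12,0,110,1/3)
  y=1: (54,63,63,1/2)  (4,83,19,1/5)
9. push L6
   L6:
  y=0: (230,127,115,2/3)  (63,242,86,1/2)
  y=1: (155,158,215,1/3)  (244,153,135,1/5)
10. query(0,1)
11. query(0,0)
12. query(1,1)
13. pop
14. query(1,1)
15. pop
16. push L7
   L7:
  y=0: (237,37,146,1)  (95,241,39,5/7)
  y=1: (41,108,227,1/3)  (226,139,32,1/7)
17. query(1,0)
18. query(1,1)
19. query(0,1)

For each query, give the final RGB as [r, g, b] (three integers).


(0,1) stack=L1,L2,L3,L4; from [0,0,0]:
+L1 (α=2/3) → [56, 140/3, 358/3]
+L2 (α=5/7) → [282/7, 1585/21, 2381/21]
+L3 (α=1/4) → [1119/28, 1935/28, 3081/28]
+L4 (α=5/7) → [13789/98, 15515/98, 16661/98]
rounded: [141, 158, 170]

(1,1) stack=L1,L2,L3,L4; from [0,0,0]:
L1 α=0: [0, 0, 0]
L2 α=3/4: [759/4, 57/4, 213/4]
L3 α=2/3: [1871/12, 299/4, 917/12]
L4 α=4/5: [11087/60, 1067/20, 2449/12]
→ [185, 53, 204]

at x=1,y=0 over L1,L2,L3,L4:
+L1 (α=1/2) → [113/2, 112, 41]
+L2 (α=1/2) → [483/4, 229/2, 92]
+L3 (α=1/2) → [583/8, 577/4, 173]
+L4 (α=1/4) → [3157/32, 2139/16, 363/2]
rounded: [99, 134, 182]

query (0,1) [L1,L2,L3,L4,L5,L6] — begin 0,0,0
after L1 α=2/3: [56, 140/3, 358/3]
after L2 α=5/7: [282/7, 1585/21, 2381/21]
after L3 α=1/4: [1119/28, 1935/28, 3081/28]
after L4 α=5/7: [13789/98, 15515/98, 16661/98]
after L5 α=1/2: [19081/196, 21689/196, 22835/196]
after L6 α=1/3: [34271/294, 12391/98, 14635/98]
= [117, 126, 149]

query (0,0) [L1,L2,L3,L4,L5,L6] — begin 0,0,0
L1 α=3/4: [15, 117, 189]
L2 α=1/3: [217/3, 153, 392/3]
L3 α=7/8: [511/24, 703/4, 3143/24]
L4 α=3/5: [7027/60, 293/2, 1759/12]
L5 α=2/5: [9387/100, 1411/10, 3631/20]
L6 α=2/3: [55387/300, 1317/10, 8231/60]
= [185, 132, 137]

(1,1) stack=L1,L2,L3,L4,L5,L6; from [0,0,0]:
L1 α=0: [0, 0, 0]
L2 α=3/4: [759/4, 57/4, 213/4]
L3 α=2/3: [1871/12, 299/4, 917/12]
L4 α=4/5: [11087/60, 1067/20, 2449/12]
L5 α=1/5: [11147/75, 1482/25, 2506/15]
L6 α=1/5: [62888/375, 9753/125, 12049/75]
= [168, 78, 161]

(1,1) stack=L1,L2,L3,L4,L5; from [0,0,0]:
+L1 (α=0) → [0, 0, 0]
+L2 (α=3/4) → [759/4, 57/4, 213/4]
+L3 (α=2/3) → [1871/12, 299/4, 917/12]
+L4 (α=4/5) → [11087/60, 1067/20, 2449/12]
+L5 (α=1/5) → [11147/75, 1482/25, 2506/15]
= [149, 59, 167]

at x=1,y=0 over L1,L2,L3,L4,L7:
L1 α=1/2: [113/2, 112, 41]
L2 α=1/2: [483/4, 229/2, 92]
L3 α=1/2: [583/8, 577/4, 173]
L4 α=1/4: [3157/32, 2139/16, 363/2]
L7 α=5/7: [10757/112, 11779/56, 558/7]
rounded: [96, 210, 80]

(1,1) stack=L1,L2,L3,L4,L7; from [0,0,0]:
+L1 (α=0) → [0, 0, 0]
+L2 (α=3/4) → [759/4, 57/4, 213/4]
+L3 (α=2/3) → [1871/12, 299/4, 917/12]
+L4 (α=4/5) → [11087/60, 1067/20, 2449/12]
+L7 (α=1/7) → [13347/70, 4591/70, 359/2]
rounded: [191, 66, 180]

query (0,1) [L1,L2,L3,L4,L7] — begin 0,0,0
+L1 (α=2/3) → [56, 140/3, 358/3]
+L2 (α=5/7) → [282/7, 1585/21, 2381/21]
+L3 (α=1/4) → [1119/28, 1935/28, 3081/28]
+L4 (α=5/7) → [13789/98, 15515/98, 16661/98]
+L7 (α=1/3) → [5266/49, 20807/147, 27784/147]
→ [107, 142, 189]


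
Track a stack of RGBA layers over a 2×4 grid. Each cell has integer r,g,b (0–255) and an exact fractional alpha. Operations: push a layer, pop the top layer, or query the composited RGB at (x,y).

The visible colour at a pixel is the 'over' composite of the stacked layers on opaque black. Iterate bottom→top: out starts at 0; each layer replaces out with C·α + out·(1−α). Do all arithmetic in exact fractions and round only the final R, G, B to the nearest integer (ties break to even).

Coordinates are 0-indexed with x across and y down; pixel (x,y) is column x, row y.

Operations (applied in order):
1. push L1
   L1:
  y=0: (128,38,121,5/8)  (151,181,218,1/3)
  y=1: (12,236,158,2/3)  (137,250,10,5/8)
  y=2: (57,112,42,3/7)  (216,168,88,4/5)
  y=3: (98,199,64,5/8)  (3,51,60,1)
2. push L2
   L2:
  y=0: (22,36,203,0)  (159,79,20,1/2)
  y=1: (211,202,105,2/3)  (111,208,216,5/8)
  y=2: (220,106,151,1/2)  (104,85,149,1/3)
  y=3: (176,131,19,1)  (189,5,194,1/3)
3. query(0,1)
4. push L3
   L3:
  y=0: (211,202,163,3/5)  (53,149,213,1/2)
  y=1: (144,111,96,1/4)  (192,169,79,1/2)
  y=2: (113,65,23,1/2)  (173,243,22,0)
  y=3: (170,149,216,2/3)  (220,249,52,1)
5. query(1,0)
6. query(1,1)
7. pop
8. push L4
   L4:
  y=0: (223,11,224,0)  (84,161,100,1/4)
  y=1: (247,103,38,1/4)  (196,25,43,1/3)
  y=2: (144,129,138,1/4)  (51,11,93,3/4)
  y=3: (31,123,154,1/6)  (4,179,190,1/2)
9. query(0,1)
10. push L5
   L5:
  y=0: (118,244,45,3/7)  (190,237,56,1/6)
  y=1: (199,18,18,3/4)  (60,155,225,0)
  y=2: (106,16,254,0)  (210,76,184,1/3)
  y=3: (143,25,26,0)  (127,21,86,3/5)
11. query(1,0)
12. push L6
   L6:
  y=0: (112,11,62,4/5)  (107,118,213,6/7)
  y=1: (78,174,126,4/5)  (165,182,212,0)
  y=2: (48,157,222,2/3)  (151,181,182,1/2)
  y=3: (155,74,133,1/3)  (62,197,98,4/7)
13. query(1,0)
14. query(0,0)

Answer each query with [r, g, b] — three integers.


at x=0,y=1 over L1,L2:
after L1 α=2/3: [8, 472/3, 316/3]
after L2 α=2/3: [430/3, 1684/9, 946/9]
→ [143, 187, 105]

(1,0) stack=L1,L2,L3; from [0,0,0]:
L1 α=1/3: [151/3, 181/3, 218/3]
L2 α=1/2: [314/3, 209/3, 139/3]
L3 α=1/2: [473/6, 328/3, 389/3]
→ [79, 109, 130]

(1,1) stack=L1,L2,L3; from [0,0,0]:
L1 α=5/8: [685/8, 625/4, 25/4]
L2 α=5/8: [6495/64, 6035/32, 4395/32]
L3 α=1/2: [18783/128, 11443/64, 6923/64]
→ [147, 179, 108]

query (0,1) [L1,L2,L4] — begin 0,0,0
after L1 α=2/3: [8, 472/3, 316/3]
after L2 α=2/3: [430/3, 1684/9, 946/9]
after L4 α=1/4: [677/4, 1993/12, 265/3]
→ [169, 166, 88]

(1,0) stack=L1,L2,L4,L5; from [0,0,0]:
L1 α=1/3: [151/3, 181/3, 218/3]
L2 α=1/2: [314/3, 209/3, 139/3]
L4 α=1/4: [199/2, 185/2, 239/4]
L5 α=1/6: [1375/12, 1399/12, 473/8]
→ [115, 117, 59]

(1,0) stack=L1,L2,L4,L5,L6; from [0,0,0]:
after L1 α=1/3: [151/3, 181/3, 218/3]
after L2 α=1/2: [314/3, 209/3, 139/3]
after L4 α=1/4: [199/2, 185/2, 239/4]
after L5 α=1/6: [1375/12, 1399/12, 473/8]
after L6 α=6/7: [1297/12, 9895/84, 10697/56]
→ [108, 118, 191]

at x=0,y=0 over L1,L2,L4,L5,L6:
L1 α=5/8: [80, 95/4, 605/8]
L2 α=0: [80, 95/4, 605/8]
L4 α=0: [80, 95/4, 605/8]
L5 α=3/7: [674/7, 827/7, 125/2]
L6 α=4/5: [762/7, 227/7, 621/10]
rounded: [109, 32, 62]
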